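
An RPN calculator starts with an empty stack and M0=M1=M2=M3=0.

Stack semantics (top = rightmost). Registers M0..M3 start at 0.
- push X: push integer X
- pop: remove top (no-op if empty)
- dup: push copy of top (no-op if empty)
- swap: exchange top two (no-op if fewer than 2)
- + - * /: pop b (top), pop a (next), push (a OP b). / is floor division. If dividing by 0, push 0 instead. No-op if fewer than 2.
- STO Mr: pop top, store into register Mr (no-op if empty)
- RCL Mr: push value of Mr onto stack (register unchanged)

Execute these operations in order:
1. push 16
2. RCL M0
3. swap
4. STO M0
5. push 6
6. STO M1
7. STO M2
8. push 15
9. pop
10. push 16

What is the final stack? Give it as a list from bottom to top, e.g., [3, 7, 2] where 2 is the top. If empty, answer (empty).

Answer: [16]

Derivation:
After op 1 (push 16): stack=[16] mem=[0,0,0,0]
After op 2 (RCL M0): stack=[16,0] mem=[0,0,0,0]
After op 3 (swap): stack=[0,16] mem=[0,0,0,0]
After op 4 (STO M0): stack=[0] mem=[16,0,0,0]
After op 5 (push 6): stack=[0,6] mem=[16,0,0,0]
After op 6 (STO M1): stack=[0] mem=[16,6,0,0]
After op 7 (STO M2): stack=[empty] mem=[16,6,0,0]
After op 8 (push 15): stack=[15] mem=[16,6,0,0]
After op 9 (pop): stack=[empty] mem=[16,6,0,0]
After op 10 (push 16): stack=[16] mem=[16,6,0,0]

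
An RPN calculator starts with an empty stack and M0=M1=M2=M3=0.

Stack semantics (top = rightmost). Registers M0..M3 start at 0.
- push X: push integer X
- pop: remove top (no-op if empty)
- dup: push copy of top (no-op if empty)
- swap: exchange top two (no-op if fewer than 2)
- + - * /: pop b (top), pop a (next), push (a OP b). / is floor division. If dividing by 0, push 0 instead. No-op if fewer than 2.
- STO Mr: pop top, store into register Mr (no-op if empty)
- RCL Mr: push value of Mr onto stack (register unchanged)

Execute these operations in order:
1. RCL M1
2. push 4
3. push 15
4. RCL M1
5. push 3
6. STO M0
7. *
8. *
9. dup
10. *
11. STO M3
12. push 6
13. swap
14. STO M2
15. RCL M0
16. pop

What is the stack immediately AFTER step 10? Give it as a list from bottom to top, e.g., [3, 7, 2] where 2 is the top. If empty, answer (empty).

After op 1 (RCL M1): stack=[0] mem=[0,0,0,0]
After op 2 (push 4): stack=[0,4] mem=[0,0,0,0]
After op 3 (push 15): stack=[0,4,15] mem=[0,0,0,0]
After op 4 (RCL M1): stack=[0,4,15,0] mem=[0,0,0,0]
After op 5 (push 3): stack=[0,4,15,0,3] mem=[0,0,0,0]
After op 6 (STO M0): stack=[0,4,15,0] mem=[3,0,0,0]
After op 7 (*): stack=[0,4,0] mem=[3,0,0,0]
After op 8 (*): stack=[0,0] mem=[3,0,0,0]
After op 9 (dup): stack=[0,0,0] mem=[3,0,0,0]
After op 10 (*): stack=[0,0] mem=[3,0,0,0]

[0, 0]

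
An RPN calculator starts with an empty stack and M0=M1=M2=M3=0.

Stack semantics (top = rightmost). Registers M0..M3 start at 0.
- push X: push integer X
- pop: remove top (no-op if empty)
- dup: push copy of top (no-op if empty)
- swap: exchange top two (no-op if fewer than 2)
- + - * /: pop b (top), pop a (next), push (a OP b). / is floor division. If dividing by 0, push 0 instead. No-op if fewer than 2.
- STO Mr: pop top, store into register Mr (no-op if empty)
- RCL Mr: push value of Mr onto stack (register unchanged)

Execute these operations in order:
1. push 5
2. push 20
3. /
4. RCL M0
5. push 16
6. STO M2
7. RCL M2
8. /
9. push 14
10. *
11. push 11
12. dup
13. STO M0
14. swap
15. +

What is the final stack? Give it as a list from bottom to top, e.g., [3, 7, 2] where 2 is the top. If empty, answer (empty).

Answer: [0, 11]

Derivation:
After op 1 (push 5): stack=[5] mem=[0,0,0,0]
After op 2 (push 20): stack=[5,20] mem=[0,0,0,0]
After op 3 (/): stack=[0] mem=[0,0,0,0]
After op 4 (RCL M0): stack=[0,0] mem=[0,0,0,0]
After op 5 (push 16): stack=[0,0,16] mem=[0,0,0,0]
After op 6 (STO M2): stack=[0,0] mem=[0,0,16,0]
After op 7 (RCL M2): stack=[0,0,16] mem=[0,0,16,0]
After op 8 (/): stack=[0,0] mem=[0,0,16,0]
After op 9 (push 14): stack=[0,0,14] mem=[0,0,16,0]
After op 10 (*): stack=[0,0] mem=[0,0,16,0]
After op 11 (push 11): stack=[0,0,11] mem=[0,0,16,0]
After op 12 (dup): stack=[0,0,11,11] mem=[0,0,16,0]
After op 13 (STO M0): stack=[0,0,11] mem=[11,0,16,0]
After op 14 (swap): stack=[0,11,0] mem=[11,0,16,0]
After op 15 (+): stack=[0,11] mem=[11,0,16,0]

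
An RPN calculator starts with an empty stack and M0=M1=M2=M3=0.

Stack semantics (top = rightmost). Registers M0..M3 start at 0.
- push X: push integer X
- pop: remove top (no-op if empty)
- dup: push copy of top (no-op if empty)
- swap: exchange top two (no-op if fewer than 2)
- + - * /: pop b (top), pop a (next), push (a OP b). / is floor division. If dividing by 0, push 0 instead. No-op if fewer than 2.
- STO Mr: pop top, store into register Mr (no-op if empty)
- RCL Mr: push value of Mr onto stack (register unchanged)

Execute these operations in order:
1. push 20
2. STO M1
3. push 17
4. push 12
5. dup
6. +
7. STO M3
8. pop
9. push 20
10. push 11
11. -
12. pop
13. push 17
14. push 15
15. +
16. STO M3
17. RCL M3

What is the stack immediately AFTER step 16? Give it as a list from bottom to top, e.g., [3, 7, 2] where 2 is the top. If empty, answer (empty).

After op 1 (push 20): stack=[20] mem=[0,0,0,0]
After op 2 (STO M1): stack=[empty] mem=[0,20,0,0]
After op 3 (push 17): stack=[17] mem=[0,20,0,0]
After op 4 (push 12): stack=[17,12] mem=[0,20,0,0]
After op 5 (dup): stack=[17,12,12] mem=[0,20,0,0]
After op 6 (+): stack=[17,24] mem=[0,20,0,0]
After op 7 (STO M3): stack=[17] mem=[0,20,0,24]
After op 8 (pop): stack=[empty] mem=[0,20,0,24]
After op 9 (push 20): stack=[20] mem=[0,20,0,24]
After op 10 (push 11): stack=[20,11] mem=[0,20,0,24]
After op 11 (-): stack=[9] mem=[0,20,0,24]
After op 12 (pop): stack=[empty] mem=[0,20,0,24]
After op 13 (push 17): stack=[17] mem=[0,20,0,24]
After op 14 (push 15): stack=[17,15] mem=[0,20,0,24]
After op 15 (+): stack=[32] mem=[0,20,0,24]
After op 16 (STO M3): stack=[empty] mem=[0,20,0,32]

(empty)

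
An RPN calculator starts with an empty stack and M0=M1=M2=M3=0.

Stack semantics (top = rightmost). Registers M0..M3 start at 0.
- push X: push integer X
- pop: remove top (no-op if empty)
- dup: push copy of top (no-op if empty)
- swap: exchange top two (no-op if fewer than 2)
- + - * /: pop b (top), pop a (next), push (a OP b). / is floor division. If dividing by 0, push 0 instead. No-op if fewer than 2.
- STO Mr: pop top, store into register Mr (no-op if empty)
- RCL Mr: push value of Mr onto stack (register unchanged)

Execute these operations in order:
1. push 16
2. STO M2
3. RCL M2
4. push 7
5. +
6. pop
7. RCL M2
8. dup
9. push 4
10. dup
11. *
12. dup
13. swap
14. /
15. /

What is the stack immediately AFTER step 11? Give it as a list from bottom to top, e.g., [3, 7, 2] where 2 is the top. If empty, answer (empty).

After op 1 (push 16): stack=[16] mem=[0,0,0,0]
After op 2 (STO M2): stack=[empty] mem=[0,0,16,0]
After op 3 (RCL M2): stack=[16] mem=[0,0,16,0]
After op 4 (push 7): stack=[16,7] mem=[0,0,16,0]
After op 5 (+): stack=[23] mem=[0,0,16,0]
After op 6 (pop): stack=[empty] mem=[0,0,16,0]
After op 7 (RCL M2): stack=[16] mem=[0,0,16,0]
After op 8 (dup): stack=[16,16] mem=[0,0,16,0]
After op 9 (push 4): stack=[16,16,4] mem=[0,0,16,0]
After op 10 (dup): stack=[16,16,4,4] mem=[0,0,16,0]
After op 11 (*): stack=[16,16,16] mem=[0,0,16,0]

[16, 16, 16]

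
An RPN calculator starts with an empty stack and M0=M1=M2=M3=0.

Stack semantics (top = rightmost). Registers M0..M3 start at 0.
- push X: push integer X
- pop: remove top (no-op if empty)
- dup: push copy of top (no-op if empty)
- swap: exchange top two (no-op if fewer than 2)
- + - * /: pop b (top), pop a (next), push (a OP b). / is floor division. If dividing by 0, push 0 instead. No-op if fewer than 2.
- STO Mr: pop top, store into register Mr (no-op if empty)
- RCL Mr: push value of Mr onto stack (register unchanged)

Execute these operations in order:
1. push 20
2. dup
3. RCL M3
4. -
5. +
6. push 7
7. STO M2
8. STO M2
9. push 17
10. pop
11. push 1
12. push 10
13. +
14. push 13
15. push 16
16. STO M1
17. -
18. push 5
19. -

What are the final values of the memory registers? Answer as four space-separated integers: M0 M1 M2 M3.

Answer: 0 16 40 0

Derivation:
After op 1 (push 20): stack=[20] mem=[0,0,0,0]
After op 2 (dup): stack=[20,20] mem=[0,0,0,0]
After op 3 (RCL M3): stack=[20,20,0] mem=[0,0,0,0]
After op 4 (-): stack=[20,20] mem=[0,0,0,0]
After op 5 (+): stack=[40] mem=[0,0,0,0]
After op 6 (push 7): stack=[40,7] mem=[0,0,0,0]
After op 7 (STO M2): stack=[40] mem=[0,0,7,0]
After op 8 (STO M2): stack=[empty] mem=[0,0,40,0]
After op 9 (push 17): stack=[17] mem=[0,0,40,0]
After op 10 (pop): stack=[empty] mem=[0,0,40,0]
After op 11 (push 1): stack=[1] mem=[0,0,40,0]
After op 12 (push 10): stack=[1,10] mem=[0,0,40,0]
After op 13 (+): stack=[11] mem=[0,0,40,0]
After op 14 (push 13): stack=[11,13] mem=[0,0,40,0]
After op 15 (push 16): stack=[11,13,16] mem=[0,0,40,0]
After op 16 (STO M1): stack=[11,13] mem=[0,16,40,0]
After op 17 (-): stack=[-2] mem=[0,16,40,0]
After op 18 (push 5): stack=[-2,5] mem=[0,16,40,0]
After op 19 (-): stack=[-7] mem=[0,16,40,0]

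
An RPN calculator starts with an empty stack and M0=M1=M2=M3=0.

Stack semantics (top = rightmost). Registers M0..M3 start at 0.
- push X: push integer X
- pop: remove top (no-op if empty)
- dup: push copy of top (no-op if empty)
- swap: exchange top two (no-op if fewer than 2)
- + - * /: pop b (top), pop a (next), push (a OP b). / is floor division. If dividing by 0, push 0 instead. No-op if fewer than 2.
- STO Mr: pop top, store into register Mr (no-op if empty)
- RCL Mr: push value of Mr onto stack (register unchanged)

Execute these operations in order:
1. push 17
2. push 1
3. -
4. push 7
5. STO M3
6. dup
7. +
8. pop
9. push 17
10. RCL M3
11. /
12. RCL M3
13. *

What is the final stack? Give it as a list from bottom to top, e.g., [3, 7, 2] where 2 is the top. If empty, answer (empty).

Answer: [14]

Derivation:
After op 1 (push 17): stack=[17] mem=[0,0,0,0]
After op 2 (push 1): stack=[17,1] mem=[0,0,0,0]
After op 3 (-): stack=[16] mem=[0,0,0,0]
After op 4 (push 7): stack=[16,7] mem=[0,0,0,0]
After op 5 (STO M3): stack=[16] mem=[0,0,0,7]
After op 6 (dup): stack=[16,16] mem=[0,0,0,7]
After op 7 (+): stack=[32] mem=[0,0,0,7]
After op 8 (pop): stack=[empty] mem=[0,0,0,7]
After op 9 (push 17): stack=[17] mem=[0,0,0,7]
After op 10 (RCL M3): stack=[17,7] mem=[0,0,0,7]
After op 11 (/): stack=[2] mem=[0,0,0,7]
After op 12 (RCL M3): stack=[2,7] mem=[0,0,0,7]
After op 13 (*): stack=[14] mem=[0,0,0,7]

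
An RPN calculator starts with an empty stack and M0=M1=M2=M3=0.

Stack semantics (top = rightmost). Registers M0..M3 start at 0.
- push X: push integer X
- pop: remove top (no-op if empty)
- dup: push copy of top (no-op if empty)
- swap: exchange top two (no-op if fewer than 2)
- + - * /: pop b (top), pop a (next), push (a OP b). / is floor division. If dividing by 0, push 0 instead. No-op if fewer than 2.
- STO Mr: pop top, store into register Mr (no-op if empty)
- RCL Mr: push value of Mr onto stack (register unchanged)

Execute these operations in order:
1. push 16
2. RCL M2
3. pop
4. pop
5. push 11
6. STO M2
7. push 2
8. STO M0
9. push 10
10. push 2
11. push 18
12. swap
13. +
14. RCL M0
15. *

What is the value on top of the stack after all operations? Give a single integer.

Answer: 40

Derivation:
After op 1 (push 16): stack=[16] mem=[0,0,0,0]
After op 2 (RCL M2): stack=[16,0] mem=[0,0,0,0]
After op 3 (pop): stack=[16] mem=[0,0,0,0]
After op 4 (pop): stack=[empty] mem=[0,0,0,0]
After op 5 (push 11): stack=[11] mem=[0,0,0,0]
After op 6 (STO M2): stack=[empty] mem=[0,0,11,0]
After op 7 (push 2): stack=[2] mem=[0,0,11,0]
After op 8 (STO M0): stack=[empty] mem=[2,0,11,0]
After op 9 (push 10): stack=[10] mem=[2,0,11,0]
After op 10 (push 2): stack=[10,2] mem=[2,0,11,0]
After op 11 (push 18): stack=[10,2,18] mem=[2,0,11,0]
After op 12 (swap): stack=[10,18,2] mem=[2,0,11,0]
After op 13 (+): stack=[10,20] mem=[2,0,11,0]
After op 14 (RCL M0): stack=[10,20,2] mem=[2,0,11,0]
After op 15 (*): stack=[10,40] mem=[2,0,11,0]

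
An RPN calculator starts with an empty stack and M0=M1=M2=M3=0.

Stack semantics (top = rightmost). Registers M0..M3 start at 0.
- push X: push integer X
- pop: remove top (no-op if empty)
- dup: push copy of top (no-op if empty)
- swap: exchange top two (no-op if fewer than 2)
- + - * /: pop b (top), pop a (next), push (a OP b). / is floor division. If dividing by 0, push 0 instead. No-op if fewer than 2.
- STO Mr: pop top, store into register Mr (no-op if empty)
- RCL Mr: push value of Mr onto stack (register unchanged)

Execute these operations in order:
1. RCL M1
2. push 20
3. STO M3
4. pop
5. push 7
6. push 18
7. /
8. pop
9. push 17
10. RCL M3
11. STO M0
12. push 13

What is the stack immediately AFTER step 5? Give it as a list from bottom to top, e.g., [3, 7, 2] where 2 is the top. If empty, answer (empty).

After op 1 (RCL M1): stack=[0] mem=[0,0,0,0]
After op 2 (push 20): stack=[0,20] mem=[0,0,0,0]
After op 3 (STO M3): stack=[0] mem=[0,0,0,20]
After op 4 (pop): stack=[empty] mem=[0,0,0,20]
After op 5 (push 7): stack=[7] mem=[0,0,0,20]

[7]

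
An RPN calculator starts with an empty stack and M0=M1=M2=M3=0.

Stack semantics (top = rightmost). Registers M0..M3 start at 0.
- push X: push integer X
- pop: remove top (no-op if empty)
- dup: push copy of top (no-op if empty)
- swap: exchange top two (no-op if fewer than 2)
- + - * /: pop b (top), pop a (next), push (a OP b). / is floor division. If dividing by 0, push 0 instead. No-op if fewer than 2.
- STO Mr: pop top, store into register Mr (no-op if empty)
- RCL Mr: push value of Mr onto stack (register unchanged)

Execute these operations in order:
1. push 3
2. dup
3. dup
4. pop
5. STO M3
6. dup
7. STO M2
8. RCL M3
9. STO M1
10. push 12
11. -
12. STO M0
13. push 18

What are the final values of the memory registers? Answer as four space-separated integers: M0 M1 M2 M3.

After op 1 (push 3): stack=[3] mem=[0,0,0,0]
After op 2 (dup): stack=[3,3] mem=[0,0,0,0]
After op 3 (dup): stack=[3,3,3] mem=[0,0,0,0]
After op 4 (pop): stack=[3,3] mem=[0,0,0,0]
After op 5 (STO M3): stack=[3] mem=[0,0,0,3]
After op 6 (dup): stack=[3,3] mem=[0,0,0,3]
After op 7 (STO M2): stack=[3] mem=[0,0,3,3]
After op 8 (RCL M3): stack=[3,3] mem=[0,0,3,3]
After op 9 (STO M1): stack=[3] mem=[0,3,3,3]
After op 10 (push 12): stack=[3,12] mem=[0,3,3,3]
After op 11 (-): stack=[-9] mem=[0,3,3,3]
After op 12 (STO M0): stack=[empty] mem=[-9,3,3,3]
After op 13 (push 18): stack=[18] mem=[-9,3,3,3]

Answer: -9 3 3 3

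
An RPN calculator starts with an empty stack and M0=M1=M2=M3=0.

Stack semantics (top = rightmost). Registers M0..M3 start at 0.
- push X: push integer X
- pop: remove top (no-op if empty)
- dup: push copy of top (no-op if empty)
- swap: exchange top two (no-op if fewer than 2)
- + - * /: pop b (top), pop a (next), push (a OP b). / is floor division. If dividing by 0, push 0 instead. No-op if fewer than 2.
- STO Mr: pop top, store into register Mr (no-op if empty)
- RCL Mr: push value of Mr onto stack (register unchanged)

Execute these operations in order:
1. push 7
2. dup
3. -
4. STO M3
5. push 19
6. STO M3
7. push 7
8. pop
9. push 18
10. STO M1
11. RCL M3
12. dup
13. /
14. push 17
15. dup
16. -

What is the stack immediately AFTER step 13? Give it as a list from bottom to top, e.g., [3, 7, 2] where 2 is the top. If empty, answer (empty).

After op 1 (push 7): stack=[7] mem=[0,0,0,0]
After op 2 (dup): stack=[7,7] mem=[0,0,0,0]
After op 3 (-): stack=[0] mem=[0,0,0,0]
After op 4 (STO M3): stack=[empty] mem=[0,0,0,0]
After op 5 (push 19): stack=[19] mem=[0,0,0,0]
After op 6 (STO M3): stack=[empty] mem=[0,0,0,19]
After op 7 (push 7): stack=[7] mem=[0,0,0,19]
After op 8 (pop): stack=[empty] mem=[0,0,0,19]
After op 9 (push 18): stack=[18] mem=[0,0,0,19]
After op 10 (STO M1): stack=[empty] mem=[0,18,0,19]
After op 11 (RCL M3): stack=[19] mem=[0,18,0,19]
After op 12 (dup): stack=[19,19] mem=[0,18,0,19]
After op 13 (/): stack=[1] mem=[0,18,0,19]

[1]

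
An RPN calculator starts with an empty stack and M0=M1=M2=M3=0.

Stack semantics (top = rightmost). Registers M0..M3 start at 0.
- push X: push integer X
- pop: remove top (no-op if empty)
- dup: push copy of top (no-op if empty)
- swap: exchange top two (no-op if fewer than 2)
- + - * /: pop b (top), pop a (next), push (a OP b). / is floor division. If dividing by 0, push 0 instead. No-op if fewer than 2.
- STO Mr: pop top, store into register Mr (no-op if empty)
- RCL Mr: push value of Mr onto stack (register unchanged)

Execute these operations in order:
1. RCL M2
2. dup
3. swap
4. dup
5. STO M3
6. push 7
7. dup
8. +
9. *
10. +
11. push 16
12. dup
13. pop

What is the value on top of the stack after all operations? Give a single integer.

After op 1 (RCL M2): stack=[0] mem=[0,0,0,0]
After op 2 (dup): stack=[0,0] mem=[0,0,0,0]
After op 3 (swap): stack=[0,0] mem=[0,0,0,0]
After op 4 (dup): stack=[0,0,0] mem=[0,0,0,0]
After op 5 (STO M3): stack=[0,0] mem=[0,0,0,0]
After op 6 (push 7): stack=[0,0,7] mem=[0,0,0,0]
After op 7 (dup): stack=[0,0,7,7] mem=[0,0,0,0]
After op 8 (+): stack=[0,0,14] mem=[0,0,0,0]
After op 9 (*): stack=[0,0] mem=[0,0,0,0]
After op 10 (+): stack=[0] mem=[0,0,0,0]
After op 11 (push 16): stack=[0,16] mem=[0,0,0,0]
After op 12 (dup): stack=[0,16,16] mem=[0,0,0,0]
After op 13 (pop): stack=[0,16] mem=[0,0,0,0]

Answer: 16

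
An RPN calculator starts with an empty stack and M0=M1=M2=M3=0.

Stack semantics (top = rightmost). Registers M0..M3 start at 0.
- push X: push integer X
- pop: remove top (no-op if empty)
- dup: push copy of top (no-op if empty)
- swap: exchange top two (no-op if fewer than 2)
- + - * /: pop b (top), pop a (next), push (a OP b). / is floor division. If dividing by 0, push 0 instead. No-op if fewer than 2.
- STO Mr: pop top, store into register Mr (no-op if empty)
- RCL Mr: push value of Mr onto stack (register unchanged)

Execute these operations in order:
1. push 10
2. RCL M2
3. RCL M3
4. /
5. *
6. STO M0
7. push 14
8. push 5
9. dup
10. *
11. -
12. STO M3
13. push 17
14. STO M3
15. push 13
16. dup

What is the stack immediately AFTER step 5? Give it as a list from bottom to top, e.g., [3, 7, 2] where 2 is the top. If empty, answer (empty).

After op 1 (push 10): stack=[10] mem=[0,0,0,0]
After op 2 (RCL M2): stack=[10,0] mem=[0,0,0,0]
After op 3 (RCL M3): stack=[10,0,0] mem=[0,0,0,0]
After op 4 (/): stack=[10,0] mem=[0,0,0,0]
After op 5 (*): stack=[0] mem=[0,0,0,0]

[0]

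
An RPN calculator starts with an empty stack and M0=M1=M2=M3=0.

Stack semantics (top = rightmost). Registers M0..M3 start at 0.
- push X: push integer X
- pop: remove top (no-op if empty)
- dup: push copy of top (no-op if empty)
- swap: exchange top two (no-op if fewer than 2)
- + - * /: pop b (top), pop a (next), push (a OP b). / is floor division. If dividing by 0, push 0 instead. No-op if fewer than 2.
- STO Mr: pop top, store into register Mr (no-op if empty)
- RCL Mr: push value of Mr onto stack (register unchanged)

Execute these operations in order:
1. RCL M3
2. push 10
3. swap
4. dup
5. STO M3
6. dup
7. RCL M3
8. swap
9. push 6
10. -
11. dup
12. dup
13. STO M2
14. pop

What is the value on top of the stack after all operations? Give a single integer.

Answer: -6

Derivation:
After op 1 (RCL M3): stack=[0] mem=[0,0,0,0]
After op 2 (push 10): stack=[0,10] mem=[0,0,0,0]
After op 3 (swap): stack=[10,0] mem=[0,0,0,0]
After op 4 (dup): stack=[10,0,0] mem=[0,0,0,0]
After op 5 (STO M3): stack=[10,0] mem=[0,0,0,0]
After op 6 (dup): stack=[10,0,0] mem=[0,0,0,0]
After op 7 (RCL M3): stack=[10,0,0,0] mem=[0,0,0,0]
After op 8 (swap): stack=[10,0,0,0] mem=[0,0,0,0]
After op 9 (push 6): stack=[10,0,0,0,6] mem=[0,0,0,0]
After op 10 (-): stack=[10,0,0,-6] mem=[0,0,0,0]
After op 11 (dup): stack=[10,0,0,-6,-6] mem=[0,0,0,0]
After op 12 (dup): stack=[10,0,0,-6,-6,-6] mem=[0,0,0,0]
After op 13 (STO M2): stack=[10,0,0,-6,-6] mem=[0,0,-6,0]
After op 14 (pop): stack=[10,0,0,-6] mem=[0,0,-6,0]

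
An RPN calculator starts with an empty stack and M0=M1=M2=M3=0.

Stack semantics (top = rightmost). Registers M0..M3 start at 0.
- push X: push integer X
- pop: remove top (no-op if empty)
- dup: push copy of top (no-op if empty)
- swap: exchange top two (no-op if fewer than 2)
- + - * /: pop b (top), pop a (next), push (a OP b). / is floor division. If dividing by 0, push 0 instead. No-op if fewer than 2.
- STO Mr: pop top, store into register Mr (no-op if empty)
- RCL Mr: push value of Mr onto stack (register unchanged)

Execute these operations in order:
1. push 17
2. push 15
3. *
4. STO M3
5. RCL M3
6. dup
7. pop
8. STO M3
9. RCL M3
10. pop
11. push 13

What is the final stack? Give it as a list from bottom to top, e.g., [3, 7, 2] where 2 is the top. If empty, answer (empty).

Answer: [13]

Derivation:
After op 1 (push 17): stack=[17] mem=[0,0,0,0]
After op 2 (push 15): stack=[17,15] mem=[0,0,0,0]
After op 3 (*): stack=[255] mem=[0,0,0,0]
After op 4 (STO M3): stack=[empty] mem=[0,0,0,255]
After op 5 (RCL M3): stack=[255] mem=[0,0,0,255]
After op 6 (dup): stack=[255,255] mem=[0,0,0,255]
After op 7 (pop): stack=[255] mem=[0,0,0,255]
After op 8 (STO M3): stack=[empty] mem=[0,0,0,255]
After op 9 (RCL M3): stack=[255] mem=[0,0,0,255]
After op 10 (pop): stack=[empty] mem=[0,0,0,255]
After op 11 (push 13): stack=[13] mem=[0,0,0,255]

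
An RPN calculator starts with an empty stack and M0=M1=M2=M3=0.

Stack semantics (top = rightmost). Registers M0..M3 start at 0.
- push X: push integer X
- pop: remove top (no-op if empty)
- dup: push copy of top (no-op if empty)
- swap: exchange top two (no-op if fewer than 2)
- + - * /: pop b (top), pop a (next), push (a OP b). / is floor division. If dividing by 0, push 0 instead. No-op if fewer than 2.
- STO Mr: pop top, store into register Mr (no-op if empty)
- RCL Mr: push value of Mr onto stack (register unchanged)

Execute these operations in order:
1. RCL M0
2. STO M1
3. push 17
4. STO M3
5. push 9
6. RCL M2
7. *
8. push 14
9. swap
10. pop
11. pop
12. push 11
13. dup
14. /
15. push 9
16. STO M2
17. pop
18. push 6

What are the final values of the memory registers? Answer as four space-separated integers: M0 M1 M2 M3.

Answer: 0 0 9 17

Derivation:
After op 1 (RCL M0): stack=[0] mem=[0,0,0,0]
After op 2 (STO M1): stack=[empty] mem=[0,0,0,0]
After op 3 (push 17): stack=[17] mem=[0,0,0,0]
After op 4 (STO M3): stack=[empty] mem=[0,0,0,17]
After op 5 (push 9): stack=[9] mem=[0,0,0,17]
After op 6 (RCL M2): stack=[9,0] mem=[0,0,0,17]
After op 7 (*): stack=[0] mem=[0,0,0,17]
After op 8 (push 14): stack=[0,14] mem=[0,0,0,17]
After op 9 (swap): stack=[14,0] mem=[0,0,0,17]
After op 10 (pop): stack=[14] mem=[0,0,0,17]
After op 11 (pop): stack=[empty] mem=[0,0,0,17]
After op 12 (push 11): stack=[11] mem=[0,0,0,17]
After op 13 (dup): stack=[11,11] mem=[0,0,0,17]
After op 14 (/): stack=[1] mem=[0,0,0,17]
After op 15 (push 9): stack=[1,9] mem=[0,0,0,17]
After op 16 (STO M2): stack=[1] mem=[0,0,9,17]
After op 17 (pop): stack=[empty] mem=[0,0,9,17]
After op 18 (push 6): stack=[6] mem=[0,0,9,17]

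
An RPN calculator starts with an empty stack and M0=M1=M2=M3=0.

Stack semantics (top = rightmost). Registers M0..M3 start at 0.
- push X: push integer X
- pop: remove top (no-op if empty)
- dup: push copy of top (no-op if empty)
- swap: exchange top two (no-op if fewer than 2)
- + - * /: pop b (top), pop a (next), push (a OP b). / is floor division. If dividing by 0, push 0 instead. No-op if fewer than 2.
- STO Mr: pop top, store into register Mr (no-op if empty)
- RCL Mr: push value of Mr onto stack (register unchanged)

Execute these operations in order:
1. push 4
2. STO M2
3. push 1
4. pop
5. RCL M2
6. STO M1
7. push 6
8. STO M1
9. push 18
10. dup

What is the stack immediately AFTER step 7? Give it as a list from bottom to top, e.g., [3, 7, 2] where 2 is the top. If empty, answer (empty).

After op 1 (push 4): stack=[4] mem=[0,0,0,0]
After op 2 (STO M2): stack=[empty] mem=[0,0,4,0]
After op 3 (push 1): stack=[1] mem=[0,0,4,0]
After op 4 (pop): stack=[empty] mem=[0,0,4,0]
After op 5 (RCL M2): stack=[4] mem=[0,0,4,0]
After op 6 (STO M1): stack=[empty] mem=[0,4,4,0]
After op 7 (push 6): stack=[6] mem=[0,4,4,0]

[6]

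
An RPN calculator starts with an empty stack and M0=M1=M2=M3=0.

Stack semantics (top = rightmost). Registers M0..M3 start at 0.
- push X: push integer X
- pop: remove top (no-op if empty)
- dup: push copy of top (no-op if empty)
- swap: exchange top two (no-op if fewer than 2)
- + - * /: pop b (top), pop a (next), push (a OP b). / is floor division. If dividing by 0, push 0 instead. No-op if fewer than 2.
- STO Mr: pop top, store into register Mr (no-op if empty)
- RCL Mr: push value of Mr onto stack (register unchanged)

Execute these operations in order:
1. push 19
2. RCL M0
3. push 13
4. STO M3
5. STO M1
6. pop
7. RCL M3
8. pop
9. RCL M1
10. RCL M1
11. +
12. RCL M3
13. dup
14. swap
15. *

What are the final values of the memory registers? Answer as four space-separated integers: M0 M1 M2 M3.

Answer: 0 0 0 13

Derivation:
After op 1 (push 19): stack=[19] mem=[0,0,0,0]
After op 2 (RCL M0): stack=[19,0] mem=[0,0,0,0]
After op 3 (push 13): stack=[19,0,13] mem=[0,0,0,0]
After op 4 (STO M3): stack=[19,0] mem=[0,0,0,13]
After op 5 (STO M1): stack=[19] mem=[0,0,0,13]
After op 6 (pop): stack=[empty] mem=[0,0,0,13]
After op 7 (RCL M3): stack=[13] mem=[0,0,0,13]
After op 8 (pop): stack=[empty] mem=[0,0,0,13]
After op 9 (RCL M1): stack=[0] mem=[0,0,0,13]
After op 10 (RCL M1): stack=[0,0] mem=[0,0,0,13]
After op 11 (+): stack=[0] mem=[0,0,0,13]
After op 12 (RCL M3): stack=[0,13] mem=[0,0,0,13]
After op 13 (dup): stack=[0,13,13] mem=[0,0,0,13]
After op 14 (swap): stack=[0,13,13] mem=[0,0,0,13]
After op 15 (*): stack=[0,169] mem=[0,0,0,13]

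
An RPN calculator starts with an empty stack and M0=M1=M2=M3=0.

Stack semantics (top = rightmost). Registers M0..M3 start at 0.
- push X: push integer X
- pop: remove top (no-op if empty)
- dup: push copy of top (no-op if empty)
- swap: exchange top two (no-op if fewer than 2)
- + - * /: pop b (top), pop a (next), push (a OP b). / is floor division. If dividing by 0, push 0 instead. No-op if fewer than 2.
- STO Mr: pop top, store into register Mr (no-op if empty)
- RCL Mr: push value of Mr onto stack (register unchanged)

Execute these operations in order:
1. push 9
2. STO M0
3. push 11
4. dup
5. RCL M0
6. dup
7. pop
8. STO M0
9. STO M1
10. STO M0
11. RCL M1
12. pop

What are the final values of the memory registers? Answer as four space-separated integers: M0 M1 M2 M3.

Answer: 11 11 0 0

Derivation:
After op 1 (push 9): stack=[9] mem=[0,0,0,0]
After op 2 (STO M0): stack=[empty] mem=[9,0,0,0]
After op 3 (push 11): stack=[11] mem=[9,0,0,0]
After op 4 (dup): stack=[11,11] mem=[9,0,0,0]
After op 5 (RCL M0): stack=[11,11,9] mem=[9,0,0,0]
After op 6 (dup): stack=[11,11,9,9] mem=[9,0,0,0]
After op 7 (pop): stack=[11,11,9] mem=[9,0,0,0]
After op 8 (STO M0): stack=[11,11] mem=[9,0,0,0]
After op 9 (STO M1): stack=[11] mem=[9,11,0,0]
After op 10 (STO M0): stack=[empty] mem=[11,11,0,0]
After op 11 (RCL M1): stack=[11] mem=[11,11,0,0]
After op 12 (pop): stack=[empty] mem=[11,11,0,0]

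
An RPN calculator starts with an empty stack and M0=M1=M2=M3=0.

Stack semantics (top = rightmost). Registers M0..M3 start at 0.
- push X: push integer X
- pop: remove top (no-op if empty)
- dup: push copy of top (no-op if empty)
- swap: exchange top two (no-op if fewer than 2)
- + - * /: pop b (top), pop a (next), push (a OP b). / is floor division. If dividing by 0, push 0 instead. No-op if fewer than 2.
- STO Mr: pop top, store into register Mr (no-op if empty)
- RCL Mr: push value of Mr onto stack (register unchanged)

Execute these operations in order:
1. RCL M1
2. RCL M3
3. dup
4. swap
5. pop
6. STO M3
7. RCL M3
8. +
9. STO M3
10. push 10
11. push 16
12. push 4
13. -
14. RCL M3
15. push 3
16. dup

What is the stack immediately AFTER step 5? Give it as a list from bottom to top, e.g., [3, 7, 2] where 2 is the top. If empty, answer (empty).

After op 1 (RCL M1): stack=[0] mem=[0,0,0,0]
After op 2 (RCL M3): stack=[0,0] mem=[0,0,0,0]
After op 3 (dup): stack=[0,0,0] mem=[0,0,0,0]
After op 4 (swap): stack=[0,0,0] mem=[0,0,0,0]
After op 5 (pop): stack=[0,0] mem=[0,0,0,0]

[0, 0]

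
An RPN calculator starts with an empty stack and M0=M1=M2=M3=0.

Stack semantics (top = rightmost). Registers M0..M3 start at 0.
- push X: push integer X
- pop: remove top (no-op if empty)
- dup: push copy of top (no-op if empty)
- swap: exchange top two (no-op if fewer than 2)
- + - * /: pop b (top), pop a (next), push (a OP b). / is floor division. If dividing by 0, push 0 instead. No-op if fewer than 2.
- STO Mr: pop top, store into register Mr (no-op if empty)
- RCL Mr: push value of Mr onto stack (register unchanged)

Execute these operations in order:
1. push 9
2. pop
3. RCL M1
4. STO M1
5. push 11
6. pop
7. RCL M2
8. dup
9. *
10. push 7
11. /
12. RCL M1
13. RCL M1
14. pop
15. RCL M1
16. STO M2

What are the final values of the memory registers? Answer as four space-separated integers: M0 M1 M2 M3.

After op 1 (push 9): stack=[9] mem=[0,0,0,0]
After op 2 (pop): stack=[empty] mem=[0,0,0,0]
After op 3 (RCL M1): stack=[0] mem=[0,0,0,0]
After op 4 (STO M1): stack=[empty] mem=[0,0,0,0]
After op 5 (push 11): stack=[11] mem=[0,0,0,0]
After op 6 (pop): stack=[empty] mem=[0,0,0,0]
After op 7 (RCL M2): stack=[0] mem=[0,0,0,0]
After op 8 (dup): stack=[0,0] mem=[0,0,0,0]
After op 9 (*): stack=[0] mem=[0,0,0,0]
After op 10 (push 7): stack=[0,7] mem=[0,0,0,0]
After op 11 (/): stack=[0] mem=[0,0,0,0]
After op 12 (RCL M1): stack=[0,0] mem=[0,0,0,0]
After op 13 (RCL M1): stack=[0,0,0] mem=[0,0,0,0]
After op 14 (pop): stack=[0,0] mem=[0,0,0,0]
After op 15 (RCL M1): stack=[0,0,0] mem=[0,0,0,0]
After op 16 (STO M2): stack=[0,0] mem=[0,0,0,0]

Answer: 0 0 0 0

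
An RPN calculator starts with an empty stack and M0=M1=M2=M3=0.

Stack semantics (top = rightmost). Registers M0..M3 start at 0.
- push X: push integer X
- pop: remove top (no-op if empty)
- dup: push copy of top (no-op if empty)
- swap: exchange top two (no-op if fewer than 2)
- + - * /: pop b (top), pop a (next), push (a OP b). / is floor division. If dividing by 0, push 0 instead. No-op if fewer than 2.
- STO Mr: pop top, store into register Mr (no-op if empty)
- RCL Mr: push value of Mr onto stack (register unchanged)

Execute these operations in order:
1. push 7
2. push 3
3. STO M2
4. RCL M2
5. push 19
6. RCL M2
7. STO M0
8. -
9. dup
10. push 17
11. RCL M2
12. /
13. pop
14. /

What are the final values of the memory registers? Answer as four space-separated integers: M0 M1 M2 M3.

Answer: 3 0 3 0

Derivation:
After op 1 (push 7): stack=[7] mem=[0,0,0,0]
After op 2 (push 3): stack=[7,3] mem=[0,0,0,0]
After op 3 (STO M2): stack=[7] mem=[0,0,3,0]
After op 4 (RCL M2): stack=[7,3] mem=[0,0,3,0]
After op 5 (push 19): stack=[7,3,19] mem=[0,0,3,0]
After op 6 (RCL M2): stack=[7,3,19,3] mem=[0,0,3,0]
After op 7 (STO M0): stack=[7,3,19] mem=[3,0,3,0]
After op 8 (-): stack=[7,-16] mem=[3,0,3,0]
After op 9 (dup): stack=[7,-16,-16] mem=[3,0,3,0]
After op 10 (push 17): stack=[7,-16,-16,17] mem=[3,0,3,0]
After op 11 (RCL M2): stack=[7,-16,-16,17,3] mem=[3,0,3,0]
After op 12 (/): stack=[7,-16,-16,5] mem=[3,0,3,0]
After op 13 (pop): stack=[7,-16,-16] mem=[3,0,3,0]
After op 14 (/): stack=[7,1] mem=[3,0,3,0]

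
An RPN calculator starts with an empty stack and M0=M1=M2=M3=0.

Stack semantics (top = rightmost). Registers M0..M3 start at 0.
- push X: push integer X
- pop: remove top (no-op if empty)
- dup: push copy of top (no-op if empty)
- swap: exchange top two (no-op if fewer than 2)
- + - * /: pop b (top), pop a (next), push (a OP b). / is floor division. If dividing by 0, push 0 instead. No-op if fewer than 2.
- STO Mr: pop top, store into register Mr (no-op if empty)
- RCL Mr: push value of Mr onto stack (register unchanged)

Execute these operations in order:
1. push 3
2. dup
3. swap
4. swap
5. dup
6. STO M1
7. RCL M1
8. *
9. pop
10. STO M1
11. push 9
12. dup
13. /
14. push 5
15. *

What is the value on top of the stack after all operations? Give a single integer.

After op 1 (push 3): stack=[3] mem=[0,0,0,0]
After op 2 (dup): stack=[3,3] mem=[0,0,0,0]
After op 3 (swap): stack=[3,3] mem=[0,0,0,0]
After op 4 (swap): stack=[3,3] mem=[0,0,0,0]
After op 5 (dup): stack=[3,3,3] mem=[0,0,0,0]
After op 6 (STO M1): stack=[3,3] mem=[0,3,0,0]
After op 7 (RCL M1): stack=[3,3,3] mem=[0,3,0,0]
After op 8 (*): stack=[3,9] mem=[0,3,0,0]
After op 9 (pop): stack=[3] mem=[0,3,0,0]
After op 10 (STO M1): stack=[empty] mem=[0,3,0,0]
After op 11 (push 9): stack=[9] mem=[0,3,0,0]
After op 12 (dup): stack=[9,9] mem=[0,3,0,0]
After op 13 (/): stack=[1] mem=[0,3,0,0]
After op 14 (push 5): stack=[1,5] mem=[0,3,0,0]
After op 15 (*): stack=[5] mem=[0,3,0,0]

Answer: 5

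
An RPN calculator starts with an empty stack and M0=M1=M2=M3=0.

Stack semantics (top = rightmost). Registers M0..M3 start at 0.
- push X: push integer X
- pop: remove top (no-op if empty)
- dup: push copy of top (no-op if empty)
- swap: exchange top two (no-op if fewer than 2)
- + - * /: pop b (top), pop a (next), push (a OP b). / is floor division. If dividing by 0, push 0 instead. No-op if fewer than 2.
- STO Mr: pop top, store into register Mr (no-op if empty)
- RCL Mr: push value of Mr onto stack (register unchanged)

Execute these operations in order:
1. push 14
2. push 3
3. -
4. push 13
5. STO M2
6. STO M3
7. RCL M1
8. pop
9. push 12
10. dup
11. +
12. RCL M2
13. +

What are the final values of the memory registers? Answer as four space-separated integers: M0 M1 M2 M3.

After op 1 (push 14): stack=[14] mem=[0,0,0,0]
After op 2 (push 3): stack=[14,3] mem=[0,0,0,0]
After op 3 (-): stack=[11] mem=[0,0,0,0]
After op 4 (push 13): stack=[11,13] mem=[0,0,0,0]
After op 5 (STO M2): stack=[11] mem=[0,0,13,0]
After op 6 (STO M3): stack=[empty] mem=[0,0,13,11]
After op 7 (RCL M1): stack=[0] mem=[0,0,13,11]
After op 8 (pop): stack=[empty] mem=[0,0,13,11]
After op 9 (push 12): stack=[12] mem=[0,0,13,11]
After op 10 (dup): stack=[12,12] mem=[0,0,13,11]
After op 11 (+): stack=[24] mem=[0,0,13,11]
After op 12 (RCL M2): stack=[24,13] mem=[0,0,13,11]
After op 13 (+): stack=[37] mem=[0,0,13,11]

Answer: 0 0 13 11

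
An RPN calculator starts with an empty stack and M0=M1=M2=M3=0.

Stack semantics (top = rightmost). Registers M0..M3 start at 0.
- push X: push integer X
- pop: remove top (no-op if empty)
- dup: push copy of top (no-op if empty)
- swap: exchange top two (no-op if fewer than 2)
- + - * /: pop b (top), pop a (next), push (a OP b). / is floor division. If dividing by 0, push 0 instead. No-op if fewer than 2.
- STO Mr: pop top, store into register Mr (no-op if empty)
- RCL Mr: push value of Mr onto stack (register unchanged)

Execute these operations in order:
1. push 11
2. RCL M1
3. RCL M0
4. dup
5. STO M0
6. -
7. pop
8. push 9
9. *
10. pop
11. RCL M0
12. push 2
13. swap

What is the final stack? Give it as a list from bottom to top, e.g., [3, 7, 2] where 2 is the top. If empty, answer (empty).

After op 1 (push 11): stack=[11] mem=[0,0,0,0]
After op 2 (RCL M1): stack=[11,0] mem=[0,0,0,0]
After op 3 (RCL M0): stack=[11,0,0] mem=[0,0,0,0]
After op 4 (dup): stack=[11,0,0,0] mem=[0,0,0,0]
After op 5 (STO M0): stack=[11,0,0] mem=[0,0,0,0]
After op 6 (-): stack=[11,0] mem=[0,0,0,0]
After op 7 (pop): stack=[11] mem=[0,0,0,0]
After op 8 (push 9): stack=[11,9] mem=[0,0,0,0]
After op 9 (*): stack=[99] mem=[0,0,0,0]
After op 10 (pop): stack=[empty] mem=[0,0,0,0]
After op 11 (RCL M0): stack=[0] mem=[0,0,0,0]
After op 12 (push 2): stack=[0,2] mem=[0,0,0,0]
After op 13 (swap): stack=[2,0] mem=[0,0,0,0]

Answer: [2, 0]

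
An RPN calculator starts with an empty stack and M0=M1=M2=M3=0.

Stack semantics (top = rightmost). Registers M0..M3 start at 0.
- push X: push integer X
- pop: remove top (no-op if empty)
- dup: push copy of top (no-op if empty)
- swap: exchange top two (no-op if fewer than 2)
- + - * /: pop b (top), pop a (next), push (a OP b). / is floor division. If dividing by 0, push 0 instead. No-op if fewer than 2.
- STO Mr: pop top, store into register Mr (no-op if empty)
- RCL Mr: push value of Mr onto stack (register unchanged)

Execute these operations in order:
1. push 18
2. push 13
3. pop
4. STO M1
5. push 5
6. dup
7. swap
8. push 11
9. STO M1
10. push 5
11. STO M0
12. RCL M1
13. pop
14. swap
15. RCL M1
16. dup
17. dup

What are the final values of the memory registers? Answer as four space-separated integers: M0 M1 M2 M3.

Answer: 5 11 0 0

Derivation:
After op 1 (push 18): stack=[18] mem=[0,0,0,0]
After op 2 (push 13): stack=[18,13] mem=[0,0,0,0]
After op 3 (pop): stack=[18] mem=[0,0,0,0]
After op 4 (STO M1): stack=[empty] mem=[0,18,0,0]
After op 5 (push 5): stack=[5] mem=[0,18,0,0]
After op 6 (dup): stack=[5,5] mem=[0,18,0,0]
After op 7 (swap): stack=[5,5] mem=[0,18,0,0]
After op 8 (push 11): stack=[5,5,11] mem=[0,18,0,0]
After op 9 (STO M1): stack=[5,5] mem=[0,11,0,0]
After op 10 (push 5): stack=[5,5,5] mem=[0,11,0,0]
After op 11 (STO M0): stack=[5,5] mem=[5,11,0,0]
After op 12 (RCL M1): stack=[5,5,11] mem=[5,11,0,0]
After op 13 (pop): stack=[5,5] mem=[5,11,0,0]
After op 14 (swap): stack=[5,5] mem=[5,11,0,0]
After op 15 (RCL M1): stack=[5,5,11] mem=[5,11,0,0]
After op 16 (dup): stack=[5,5,11,11] mem=[5,11,0,0]
After op 17 (dup): stack=[5,5,11,11,11] mem=[5,11,0,0]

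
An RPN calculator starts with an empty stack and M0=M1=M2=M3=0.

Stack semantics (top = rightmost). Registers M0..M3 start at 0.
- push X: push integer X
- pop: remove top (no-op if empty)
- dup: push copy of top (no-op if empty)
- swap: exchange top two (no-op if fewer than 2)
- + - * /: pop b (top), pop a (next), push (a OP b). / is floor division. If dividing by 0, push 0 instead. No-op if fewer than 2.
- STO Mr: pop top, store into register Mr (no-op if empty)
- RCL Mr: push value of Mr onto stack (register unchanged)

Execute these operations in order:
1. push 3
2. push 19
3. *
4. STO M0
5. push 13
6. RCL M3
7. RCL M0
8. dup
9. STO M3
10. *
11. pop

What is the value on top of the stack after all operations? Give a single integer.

Answer: 13

Derivation:
After op 1 (push 3): stack=[3] mem=[0,0,0,0]
After op 2 (push 19): stack=[3,19] mem=[0,0,0,0]
After op 3 (*): stack=[57] mem=[0,0,0,0]
After op 4 (STO M0): stack=[empty] mem=[57,0,0,0]
After op 5 (push 13): stack=[13] mem=[57,0,0,0]
After op 6 (RCL M3): stack=[13,0] mem=[57,0,0,0]
After op 7 (RCL M0): stack=[13,0,57] mem=[57,0,0,0]
After op 8 (dup): stack=[13,0,57,57] mem=[57,0,0,0]
After op 9 (STO M3): stack=[13,0,57] mem=[57,0,0,57]
After op 10 (*): stack=[13,0] mem=[57,0,0,57]
After op 11 (pop): stack=[13] mem=[57,0,0,57]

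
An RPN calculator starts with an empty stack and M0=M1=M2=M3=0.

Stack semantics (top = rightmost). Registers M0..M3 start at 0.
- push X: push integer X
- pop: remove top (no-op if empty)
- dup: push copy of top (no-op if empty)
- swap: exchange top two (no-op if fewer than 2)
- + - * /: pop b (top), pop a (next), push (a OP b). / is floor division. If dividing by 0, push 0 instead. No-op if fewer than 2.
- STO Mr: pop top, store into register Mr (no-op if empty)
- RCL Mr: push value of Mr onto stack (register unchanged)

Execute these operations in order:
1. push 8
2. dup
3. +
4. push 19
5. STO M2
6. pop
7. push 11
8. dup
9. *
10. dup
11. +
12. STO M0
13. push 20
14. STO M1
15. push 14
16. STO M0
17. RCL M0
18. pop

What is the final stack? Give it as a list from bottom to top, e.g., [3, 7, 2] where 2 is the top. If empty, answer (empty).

After op 1 (push 8): stack=[8] mem=[0,0,0,0]
After op 2 (dup): stack=[8,8] mem=[0,0,0,0]
After op 3 (+): stack=[16] mem=[0,0,0,0]
After op 4 (push 19): stack=[16,19] mem=[0,0,0,0]
After op 5 (STO M2): stack=[16] mem=[0,0,19,0]
After op 6 (pop): stack=[empty] mem=[0,0,19,0]
After op 7 (push 11): stack=[11] mem=[0,0,19,0]
After op 8 (dup): stack=[11,11] mem=[0,0,19,0]
After op 9 (*): stack=[121] mem=[0,0,19,0]
After op 10 (dup): stack=[121,121] mem=[0,0,19,0]
After op 11 (+): stack=[242] mem=[0,0,19,0]
After op 12 (STO M0): stack=[empty] mem=[242,0,19,0]
After op 13 (push 20): stack=[20] mem=[242,0,19,0]
After op 14 (STO M1): stack=[empty] mem=[242,20,19,0]
After op 15 (push 14): stack=[14] mem=[242,20,19,0]
After op 16 (STO M0): stack=[empty] mem=[14,20,19,0]
After op 17 (RCL M0): stack=[14] mem=[14,20,19,0]
After op 18 (pop): stack=[empty] mem=[14,20,19,0]

Answer: (empty)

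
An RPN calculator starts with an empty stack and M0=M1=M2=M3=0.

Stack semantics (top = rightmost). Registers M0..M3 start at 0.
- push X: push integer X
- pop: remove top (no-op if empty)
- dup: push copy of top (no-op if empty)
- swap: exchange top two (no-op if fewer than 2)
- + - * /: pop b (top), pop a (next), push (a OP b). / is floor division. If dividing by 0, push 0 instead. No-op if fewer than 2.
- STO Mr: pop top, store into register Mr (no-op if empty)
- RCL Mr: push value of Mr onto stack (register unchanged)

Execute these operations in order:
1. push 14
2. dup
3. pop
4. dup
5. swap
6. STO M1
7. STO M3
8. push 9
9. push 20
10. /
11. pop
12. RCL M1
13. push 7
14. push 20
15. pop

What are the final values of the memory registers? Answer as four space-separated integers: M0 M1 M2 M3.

After op 1 (push 14): stack=[14] mem=[0,0,0,0]
After op 2 (dup): stack=[14,14] mem=[0,0,0,0]
After op 3 (pop): stack=[14] mem=[0,0,0,0]
After op 4 (dup): stack=[14,14] mem=[0,0,0,0]
After op 5 (swap): stack=[14,14] mem=[0,0,0,0]
After op 6 (STO M1): stack=[14] mem=[0,14,0,0]
After op 7 (STO M3): stack=[empty] mem=[0,14,0,14]
After op 8 (push 9): stack=[9] mem=[0,14,0,14]
After op 9 (push 20): stack=[9,20] mem=[0,14,0,14]
After op 10 (/): stack=[0] mem=[0,14,0,14]
After op 11 (pop): stack=[empty] mem=[0,14,0,14]
After op 12 (RCL M1): stack=[14] mem=[0,14,0,14]
After op 13 (push 7): stack=[14,7] mem=[0,14,0,14]
After op 14 (push 20): stack=[14,7,20] mem=[0,14,0,14]
After op 15 (pop): stack=[14,7] mem=[0,14,0,14]

Answer: 0 14 0 14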